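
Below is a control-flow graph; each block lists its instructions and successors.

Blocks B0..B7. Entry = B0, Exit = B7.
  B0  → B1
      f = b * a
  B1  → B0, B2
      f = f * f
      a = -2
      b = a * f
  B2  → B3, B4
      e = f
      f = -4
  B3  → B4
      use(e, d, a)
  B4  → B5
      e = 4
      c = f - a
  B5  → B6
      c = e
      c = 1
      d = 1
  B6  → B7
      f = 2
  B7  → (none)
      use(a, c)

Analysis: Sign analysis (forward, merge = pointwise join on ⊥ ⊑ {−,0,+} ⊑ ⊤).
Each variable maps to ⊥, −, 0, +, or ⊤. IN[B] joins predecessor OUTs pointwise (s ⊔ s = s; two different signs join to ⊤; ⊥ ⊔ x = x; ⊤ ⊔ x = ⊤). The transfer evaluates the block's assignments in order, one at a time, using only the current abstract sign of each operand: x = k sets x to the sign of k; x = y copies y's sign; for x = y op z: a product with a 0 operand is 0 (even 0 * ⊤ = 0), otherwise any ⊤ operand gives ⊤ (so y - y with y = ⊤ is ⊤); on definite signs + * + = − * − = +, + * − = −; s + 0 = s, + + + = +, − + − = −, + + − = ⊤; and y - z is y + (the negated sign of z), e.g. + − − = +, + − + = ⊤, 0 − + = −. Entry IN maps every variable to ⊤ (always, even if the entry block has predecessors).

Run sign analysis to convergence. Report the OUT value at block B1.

Fixpoint table:
  B0: | IN=(all ⊤) | OUT=(all ⊤)
  B1: | IN=(all ⊤) | OUT={a:-; rest ⊤}
  B2: | IN={a:-; rest ⊤} | OUT={a:-, f:-; rest ⊤}
  B3: | IN={a:-, f:-; rest ⊤} | OUT={a:-, f:-; rest ⊤}
  B4: | IN={a:-, f:-; rest ⊤} | OUT={a:-, e:+, f:-; rest ⊤}
  B5: | IN={a:-, e:+, f:-; rest ⊤} | OUT={a:-, c:+, d:+, e:+, f:-; rest ⊤}
  B6: | IN={a:-, c:+, d:+, e:+, f:-; rest ⊤} | OUT={a:-, c:+, d:+, e:+, f:+; rest ⊤}
  B7: | IN={a:-, c:+, d:+, e:+, f:+; rest ⊤} | OUT={a:-, c:+, d:+, e:+, f:+; rest ⊤}

Merge at B1: IN[B1] = OUT[B0] = {a: ⊤, b: ⊤, c: ⊤, d: ⊤, e: ⊤, f: ⊤}
Applying B1's transfer function to that IN value gives OUT[B1] (row B1 above).

Answer: {a: -, b: ⊤, c: ⊤, d: ⊤, e: ⊤, f: ⊤}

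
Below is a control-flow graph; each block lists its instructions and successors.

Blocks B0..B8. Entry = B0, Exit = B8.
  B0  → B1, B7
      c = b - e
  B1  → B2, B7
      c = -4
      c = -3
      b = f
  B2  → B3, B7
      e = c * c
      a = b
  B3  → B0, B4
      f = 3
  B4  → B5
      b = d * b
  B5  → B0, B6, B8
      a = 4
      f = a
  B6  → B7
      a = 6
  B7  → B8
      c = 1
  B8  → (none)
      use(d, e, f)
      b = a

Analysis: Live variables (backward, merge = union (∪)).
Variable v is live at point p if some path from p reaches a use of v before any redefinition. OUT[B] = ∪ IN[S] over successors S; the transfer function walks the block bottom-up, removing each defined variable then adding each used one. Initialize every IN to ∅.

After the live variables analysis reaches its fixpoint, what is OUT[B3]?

Converged values:
  B0: | IN={a, b, d, e, f} | OUT={a, d, e, f}
  B1: | IN={a, d, e, f} | OUT={a, b, c, d, e, f}
  B2: | IN={b, c, d, f} | OUT={a, b, d, e, f}
  B3: | IN={a, b, d, e} | OUT={a, b, d, e, f}
  B4: | IN={b, d, e} | OUT={b, d, e}
  B5: | IN={b, d, e} | OUT={a, b, d, e, f}
  B6: | IN={d, e, f} | OUT={a, d, e, f}
  B7: | IN={a, d, e, f} | OUT={a, d, e, f}
  B8: | IN={a, d, e, f} | OUT={}

Merge at B3: OUT[B3] = IN[B0] ⊔ IN[B4] = {a, b, d, e, f}

Answer: {a, b, d, e, f}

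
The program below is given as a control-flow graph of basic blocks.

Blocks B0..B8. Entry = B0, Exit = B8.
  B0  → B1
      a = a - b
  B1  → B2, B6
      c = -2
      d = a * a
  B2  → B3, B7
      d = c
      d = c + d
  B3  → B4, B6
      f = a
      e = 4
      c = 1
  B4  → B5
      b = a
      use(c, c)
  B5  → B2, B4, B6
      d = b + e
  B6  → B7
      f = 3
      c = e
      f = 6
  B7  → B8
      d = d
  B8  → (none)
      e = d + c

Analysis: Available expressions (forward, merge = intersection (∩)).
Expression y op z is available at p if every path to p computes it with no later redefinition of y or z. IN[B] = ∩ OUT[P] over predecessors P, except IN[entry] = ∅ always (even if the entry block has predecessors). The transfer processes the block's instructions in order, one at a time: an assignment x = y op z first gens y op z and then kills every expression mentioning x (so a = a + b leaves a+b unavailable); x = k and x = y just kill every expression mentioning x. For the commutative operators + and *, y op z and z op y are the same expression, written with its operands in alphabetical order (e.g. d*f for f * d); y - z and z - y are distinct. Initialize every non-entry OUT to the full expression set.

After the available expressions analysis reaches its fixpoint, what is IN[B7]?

Per-block solution:
  B0: | IN={} | OUT={}
  B1: | IN={} | OUT={a*a}
  B2: | IN={a*a} | OUT={a*a}
  B3: | IN={a*a} | OUT={a*a}
  B4: | IN={a*a} | OUT={a*a}
  B5: | IN={a*a} | OUT={a*a, b+e}
  B6: | IN={a*a} | OUT={a*a}
  B7: | IN={a*a} | OUT={a*a}
  B8: | IN={a*a} | OUT={a*a, c+d}

Merge at B7: IN[B7] = OUT[B2] ∩ OUT[B6] = {a*a}

Answer: {a*a}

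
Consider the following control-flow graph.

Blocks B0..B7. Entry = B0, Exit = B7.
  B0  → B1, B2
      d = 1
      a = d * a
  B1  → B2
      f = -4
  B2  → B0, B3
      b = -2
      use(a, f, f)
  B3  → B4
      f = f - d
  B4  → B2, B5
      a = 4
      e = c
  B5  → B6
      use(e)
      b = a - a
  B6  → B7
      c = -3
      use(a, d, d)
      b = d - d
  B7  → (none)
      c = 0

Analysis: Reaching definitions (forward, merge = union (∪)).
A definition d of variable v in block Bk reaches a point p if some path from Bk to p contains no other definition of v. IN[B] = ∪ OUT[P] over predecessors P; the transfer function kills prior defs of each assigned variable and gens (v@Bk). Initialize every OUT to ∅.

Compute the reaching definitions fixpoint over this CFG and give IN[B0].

Per-block solution:
  B0: | IN={a@B0, a@B4, b@B2, d@B0, e@B4, f@B1, f@B3} | OUT={a@B0, b@B2, d@B0, e@B4, f@B1, f@B3}
  B1: | IN={a@B0, b@B2, d@B0, e@B4, f@B1, f@B3} | OUT={a@B0, b@B2, d@B0, e@B4, f@B1}
  B2: | IN={a@B0, a@B4, b@B2, d@B0, e@B4, f@B1, f@B3} | OUT={a@B0, a@B4, b@B2, d@B0, e@B4, f@B1, f@B3}
  B3: | IN={a@B0, a@B4, b@B2, d@B0, e@B4, f@B1, f@B3} | OUT={a@B0, a@B4, b@B2, d@B0, e@B4, f@B3}
  B4: | IN={a@B0, a@B4, b@B2, d@B0, e@B4, f@B3} | OUT={a@B4, b@B2, d@B0, e@B4, f@B3}
  B5: | IN={a@B4, b@B2, d@B0, e@B4, f@B3} | OUT={a@B4, b@B5, d@B0, e@B4, f@B3}
  B6: | IN={a@B4, b@B5, d@B0, e@B4, f@B3} | OUT={a@B4, b@B6, c@B6, d@B0, e@B4, f@B3}
  B7: | IN={a@B4, b@B6, c@B6, d@B0, e@B4, f@B3} | OUT={a@B4, b@B6, c@B7, d@B0, e@B4, f@B3}

Merge at B0 (entry node, so the boundary value {} is joined with the incoming edge(s)): IN[B0] = {} ⊔ OUT[B2] = {a@B0, a@B4, b@B2, d@B0, e@B4, f@B1, f@B3}

Answer: {a@B0, a@B4, b@B2, d@B0, e@B4, f@B1, f@B3}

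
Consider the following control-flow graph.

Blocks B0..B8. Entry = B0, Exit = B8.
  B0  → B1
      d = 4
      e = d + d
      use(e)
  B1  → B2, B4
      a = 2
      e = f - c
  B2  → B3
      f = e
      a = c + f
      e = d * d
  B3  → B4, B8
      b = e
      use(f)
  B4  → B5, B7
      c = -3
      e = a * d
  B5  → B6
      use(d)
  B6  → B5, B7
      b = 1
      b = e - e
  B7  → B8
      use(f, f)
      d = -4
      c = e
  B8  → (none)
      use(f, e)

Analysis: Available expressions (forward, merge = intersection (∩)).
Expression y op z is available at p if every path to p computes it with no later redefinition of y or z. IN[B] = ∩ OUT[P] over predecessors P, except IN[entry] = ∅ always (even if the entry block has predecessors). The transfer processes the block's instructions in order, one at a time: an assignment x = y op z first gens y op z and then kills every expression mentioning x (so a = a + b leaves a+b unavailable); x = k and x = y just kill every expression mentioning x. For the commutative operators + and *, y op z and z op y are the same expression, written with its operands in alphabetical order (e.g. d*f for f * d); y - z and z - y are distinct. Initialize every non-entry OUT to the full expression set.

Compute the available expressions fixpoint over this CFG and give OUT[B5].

Fixpoint table:
  B0: | IN={} | OUT={d+d}
  B1: | IN={d+d} | OUT={d+d, f-c}
  B2: | IN={d+d, f-c} | OUT={c+f, d*d, d+d}
  B3: | IN={c+f, d*d, d+d} | OUT={c+f, d*d, d+d}
  B4: | IN={d+d} | OUT={a*d, d+d}
  B5: | IN={a*d, d+d} | OUT={a*d, d+d}
  B6: | IN={a*d, d+d} | OUT={a*d, d+d, e-e}
  B7: | IN={a*d, d+d} | OUT={}
  B8: | IN={} | OUT={}

Merge at B5: IN[B5] = OUT[B4] ∩ OUT[B6] = {a*d, d+d}
Applying B5's transfer function to that IN value gives OUT[B5] (row B5 above).

Answer: {a*d, d+d}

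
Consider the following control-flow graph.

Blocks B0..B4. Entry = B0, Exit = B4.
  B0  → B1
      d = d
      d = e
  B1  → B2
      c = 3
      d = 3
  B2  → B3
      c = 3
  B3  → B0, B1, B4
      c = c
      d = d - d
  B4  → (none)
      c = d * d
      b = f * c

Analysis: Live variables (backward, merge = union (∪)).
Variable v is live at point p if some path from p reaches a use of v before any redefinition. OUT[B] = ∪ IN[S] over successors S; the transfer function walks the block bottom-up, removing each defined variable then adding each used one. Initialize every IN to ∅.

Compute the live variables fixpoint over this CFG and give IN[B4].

Answer: {d, f}

Working:
Fixpoint table:
  B0:   IN={d, e, f}   OUT={e, f}
  B1:   IN={e, f}   OUT={d, e, f}
  B2:   IN={d, e, f}   OUT={c, d, e, f}
  B3:   IN={c, d, e, f}   OUT={d, e, f}
  B4:   IN={d, f}   OUT={}

B4 is the boundary node: OUT[B4] = {}
Applying B4's transfer function to that OUT value gives IN[B4] (row B4 above).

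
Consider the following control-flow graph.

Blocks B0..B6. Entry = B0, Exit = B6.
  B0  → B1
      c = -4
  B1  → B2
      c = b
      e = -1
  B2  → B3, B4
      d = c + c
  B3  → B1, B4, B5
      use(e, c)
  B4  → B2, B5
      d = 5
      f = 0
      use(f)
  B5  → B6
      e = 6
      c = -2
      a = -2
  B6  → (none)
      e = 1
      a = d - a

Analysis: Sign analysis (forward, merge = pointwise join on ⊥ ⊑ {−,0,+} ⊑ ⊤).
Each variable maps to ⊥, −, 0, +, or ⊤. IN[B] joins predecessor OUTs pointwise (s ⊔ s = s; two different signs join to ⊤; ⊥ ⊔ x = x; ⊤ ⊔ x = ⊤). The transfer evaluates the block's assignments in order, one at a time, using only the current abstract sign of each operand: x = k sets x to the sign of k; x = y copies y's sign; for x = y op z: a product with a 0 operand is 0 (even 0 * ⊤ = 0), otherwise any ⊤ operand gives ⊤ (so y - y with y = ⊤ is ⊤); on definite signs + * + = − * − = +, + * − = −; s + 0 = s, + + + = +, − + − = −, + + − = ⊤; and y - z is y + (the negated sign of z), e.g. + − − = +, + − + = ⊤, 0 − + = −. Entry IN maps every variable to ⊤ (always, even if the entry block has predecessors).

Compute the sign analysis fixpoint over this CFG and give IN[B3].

Converged values:
  B0:  IN=(all ⊤)  OUT={c:-; rest ⊤}
  B1:  IN=(all ⊤)  OUT={e:-; rest ⊤}
  B2:  IN={e:-; rest ⊤}  OUT={e:-; rest ⊤}
  B3:  IN={e:-; rest ⊤}  OUT={e:-; rest ⊤}
  B4:  IN={e:-; rest ⊤}  OUT={d:+, e:-, f:0; rest ⊤}
  B5:  IN={e:-; rest ⊤}  OUT={a:-, c:-, e:+; rest ⊤}
  B6:  IN={a:-, c:-, e:+; rest ⊤}  OUT={c:-, e:+; rest ⊤}

Merge at B3: IN[B3] = OUT[B2] = {a: ⊤, b: ⊤, c: ⊤, d: ⊤, e: -, f: ⊤}

Answer: {a: ⊤, b: ⊤, c: ⊤, d: ⊤, e: -, f: ⊤}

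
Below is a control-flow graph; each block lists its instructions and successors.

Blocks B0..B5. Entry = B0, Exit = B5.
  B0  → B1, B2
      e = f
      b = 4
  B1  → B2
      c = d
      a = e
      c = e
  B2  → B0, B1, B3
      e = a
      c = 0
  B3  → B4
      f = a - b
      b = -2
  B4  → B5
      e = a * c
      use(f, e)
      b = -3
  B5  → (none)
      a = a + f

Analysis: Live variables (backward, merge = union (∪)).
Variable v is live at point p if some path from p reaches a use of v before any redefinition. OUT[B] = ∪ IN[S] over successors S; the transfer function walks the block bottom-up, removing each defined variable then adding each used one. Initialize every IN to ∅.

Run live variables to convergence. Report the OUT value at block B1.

Per-block solution:
  B0:  IN={a, d, f}  OUT={a, b, d, e, f}
  B1:  IN={b, d, e, f}  OUT={a, b, d, f}
  B2:  IN={a, b, d, f}  OUT={a, b, c, d, e, f}
  B3:  IN={a, b, c}  OUT={a, c, f}
  B4:  IN={a, c, f}  OUT={a, f}
  B5:  IN={a, f}  OUT={}

Merge at B1: OUT[B1] = IN[B2] = {a, b, d, f}

Answer: {a, b, d, f}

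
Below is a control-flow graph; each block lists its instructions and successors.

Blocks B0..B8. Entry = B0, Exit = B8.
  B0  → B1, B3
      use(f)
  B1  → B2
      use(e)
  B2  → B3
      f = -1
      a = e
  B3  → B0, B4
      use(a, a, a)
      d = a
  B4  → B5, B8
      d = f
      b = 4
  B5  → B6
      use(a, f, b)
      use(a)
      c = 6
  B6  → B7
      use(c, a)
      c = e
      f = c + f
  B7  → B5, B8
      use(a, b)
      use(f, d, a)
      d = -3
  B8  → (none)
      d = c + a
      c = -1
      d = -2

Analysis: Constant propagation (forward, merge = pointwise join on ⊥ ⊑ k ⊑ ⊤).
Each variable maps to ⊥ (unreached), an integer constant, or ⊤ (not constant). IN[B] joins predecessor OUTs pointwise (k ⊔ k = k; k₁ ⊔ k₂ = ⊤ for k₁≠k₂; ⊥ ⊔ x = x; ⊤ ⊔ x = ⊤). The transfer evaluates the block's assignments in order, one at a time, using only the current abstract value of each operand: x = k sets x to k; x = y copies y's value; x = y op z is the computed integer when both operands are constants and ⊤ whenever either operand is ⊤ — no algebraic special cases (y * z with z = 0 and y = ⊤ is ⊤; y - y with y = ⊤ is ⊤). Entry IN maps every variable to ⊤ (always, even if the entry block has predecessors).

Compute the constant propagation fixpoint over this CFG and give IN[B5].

Converged values:
  B0:  IN=(all ⊤)  OUT=(all ⊤)
  B1:  IN=(all ⊤)  OUT=(all ⊤)
  B2:  IN=(all ⊤)  OUT={f:-1; rest ⊤}
  B3:  IN=(all ⊤)  OUT=(all ⊤)
  B4:  IN=(all ⊤)  OUT={b:4; rest ⊤}
  B5:  IN={b:4; rest ⊤}  OUT={b:4, c:6; rest ⊤}
  B6:  IN={b:4, c:6; rest ⊤}  OUT={b:4; rest ⊤}
  B7:  IN={b:4; rest ⊤}  OUT={b:4, d:-3; rest ⊤}
  B8:  IN={b:4; rest ⊤}  OUT={b:4, c:-1, d:-2; rest ⊤}

Merge at B5: IN[B5] = OUT[B4] ⊔ OUT[B7] = {a: ⊤, b: 4, c: ⊤, d: ⊤, e: ⊤, f: ⊤}

Answer: {a: ⊤, b: 4, c: ⊤, d: ⊤, e: ⊤, f: ⊤}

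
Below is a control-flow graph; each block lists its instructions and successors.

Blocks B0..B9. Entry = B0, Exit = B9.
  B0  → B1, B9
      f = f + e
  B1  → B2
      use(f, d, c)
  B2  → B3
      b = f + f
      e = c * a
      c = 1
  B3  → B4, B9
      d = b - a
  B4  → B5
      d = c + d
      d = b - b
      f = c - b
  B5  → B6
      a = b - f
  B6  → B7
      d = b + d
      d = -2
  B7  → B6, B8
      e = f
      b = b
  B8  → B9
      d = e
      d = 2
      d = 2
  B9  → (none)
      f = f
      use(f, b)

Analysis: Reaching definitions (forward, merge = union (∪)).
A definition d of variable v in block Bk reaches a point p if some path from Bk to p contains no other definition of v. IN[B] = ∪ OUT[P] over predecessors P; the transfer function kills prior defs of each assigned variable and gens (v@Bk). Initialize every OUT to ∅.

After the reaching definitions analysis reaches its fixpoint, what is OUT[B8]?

Answer: {a@B5, b@B7, c@B2, d@B8, e@B7, f@B4}

Working:
Per-block solution:
  B0: | IN={} | OUT={f@B0}
  B1: | IN={f@B0} | OUT={f@B0}
  B2: | IN={f@B0} | OUT={b@B2, c@B2, e@B2, f@B0}
  B3: | IN={b@B2, c@B2, e@B2, f@B0} | OUT={b@B2, c@B2, d@B3, e@B2, f@B0}
  B4: | IN={b@B2, c@B2, d@B3, e@B2, f@B0} | OUT={b@B2, c@B2, d@B4, e@B2, f@B4}
  B5: | IN={b@B2, c@B2, d@B4, e@B2, f@B4} | OUT={a@B5, b@B2, c@B2, d@B4, e@B2, f@B4}
  B6: | IN={a@B5, b@B2, b@B7, c@B2, d@B4, d@B6, e@B2, e@B7, f@B4} | OUT={a@B5, b@B2, b@B7, c@B2, d@B6, e@B2, e@B7, f@B4}
  B7: | IN={a@B5, b@B2, b@B7, c@B2, d@B6, e@B2, e@B7, f@B4} | OUT={a@B5, b@B7, c@B2, d@B6, e@B7, f@B4}
  B8: | IN={a@B5, b@B7, c@B2, d@B6, e@B7, f@B4} | OUT={a@B5, b@B7, c@B2, d@B8, e@B7, f@B4}
  B9: | IN={a@B5, b@B2, b@B7, c@B2, d@B3, d@B8, e@B2, e@B7, f@B0, f@B4} | OUT={a@B5, b@B2, b@B7, c@B2, d@B3, d@B8, e@B2, e@B7, f@B9}

Merge at B8: IN[B8] = OUT[B7] = {a@B5, b@B7, c@B2, d@B6, e@B7, f@B4}
Applying B8's transfer function to that IN value gives OUT[B8] (row B8 above).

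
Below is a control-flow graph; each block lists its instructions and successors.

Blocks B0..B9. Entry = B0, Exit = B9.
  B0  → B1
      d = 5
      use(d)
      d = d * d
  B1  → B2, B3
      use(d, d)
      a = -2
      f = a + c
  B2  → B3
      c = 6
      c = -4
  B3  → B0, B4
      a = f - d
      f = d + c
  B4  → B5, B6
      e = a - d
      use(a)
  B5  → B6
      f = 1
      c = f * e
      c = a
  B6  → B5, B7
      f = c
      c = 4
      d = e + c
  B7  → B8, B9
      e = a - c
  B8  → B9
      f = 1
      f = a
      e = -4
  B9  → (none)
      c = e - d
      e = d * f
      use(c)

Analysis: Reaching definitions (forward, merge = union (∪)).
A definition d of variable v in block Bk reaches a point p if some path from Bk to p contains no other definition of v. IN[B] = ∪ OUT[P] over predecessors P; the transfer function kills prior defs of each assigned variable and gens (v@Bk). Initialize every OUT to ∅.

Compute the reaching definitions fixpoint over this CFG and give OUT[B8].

Fixpoint table:
  B0:   IN={a@B3, c@B2, d@B0, f@B3}   OUT={a@B3, c@B2, d@B0, f@B3}
  B1:   IN={a@B3, c@B2, d@B0, f@B3}   OUT={a@B1, c@B2, d@B0, f@B1}
  B2:   IN={a@B1, c@B2, d@B0, f@B1}   OUT={a@B1, c@B2, d@B0, f@B1}
  B3:   IN={a@B1, c@B2, d@B0, f@B1}   OUT={a@B3, c@B2, d@B0, f@B3}
  B4:   IN={a@B3, c@B2, d@B0, f@B3}   OUT={a@B3, c@B2, d@B0, e@B4, f@B3}
  B5:   IN={a@B3, c@B2, c@B6, d@B0, d@B6, e@B4, f@B3, f@B6}   OUT={a@B3, c@B5, d@B0, d@B6, e@B4, f@B5}
  B6:   IN={a@B3, c@B2, c@B5, d@B0, d@B6, e@B4, f@B3, f@B5}   OUT={a@B3, c@B6, d@B6, e@B4, f@B6}
  B7:   IN={a@B3, c@B6, d@B6, e@B4, f@B6}   OUT={a@B3, c@B6, d@B6, e@B7, f@B6}
  B8:   IN={a@B3, c@B6, d@B6, e@B7, f@B6}   OUT={a@B3, c@B6, d@B6, e@B8, f@B8}
  B9:   IN={a@B3, c@B6, d@B6, e@B7, e@B8, f@B6, f@B8}   OUT={a@B3, c@B9, d@B6, e@B9, f@B6, f@B8}

Merge at B8: IN[B8] = OUT[B7] = {a@B3, c@B6, d@B6, e@B7, f@B6}
Applying B8's transfer function to that IN value gives OUT[B8] (row B8 above).

Answer: {a@B3, c@B6, d@B6, e@B8, f@B8}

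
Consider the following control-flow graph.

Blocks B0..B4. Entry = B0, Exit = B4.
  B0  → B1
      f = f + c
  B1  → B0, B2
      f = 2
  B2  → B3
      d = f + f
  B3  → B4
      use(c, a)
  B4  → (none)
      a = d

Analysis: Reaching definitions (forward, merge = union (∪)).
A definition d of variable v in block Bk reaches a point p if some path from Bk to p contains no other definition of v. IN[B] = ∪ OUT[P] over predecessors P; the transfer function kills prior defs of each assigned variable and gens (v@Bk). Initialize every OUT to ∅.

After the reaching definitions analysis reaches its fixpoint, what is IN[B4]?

Converged values:
  B0:   IN={f@B1}   OUT={f@B0}
  B1:   IN={f@B0}   OUT={f@B1}
  B2:   IN={f@B1}   OUT={d@B2, f@B1}
  B3:   IN={d@B2, f@B1}   OUT={d@B2, f@B1}
  B4:   IN={d@B2, f@B1}   OUT={a@B4, d@B2, f@B1}

Merge at B4: IN[B4] = OUT[B3] = {d@B2, f@B1}

Answer: {d@B2, f@B1}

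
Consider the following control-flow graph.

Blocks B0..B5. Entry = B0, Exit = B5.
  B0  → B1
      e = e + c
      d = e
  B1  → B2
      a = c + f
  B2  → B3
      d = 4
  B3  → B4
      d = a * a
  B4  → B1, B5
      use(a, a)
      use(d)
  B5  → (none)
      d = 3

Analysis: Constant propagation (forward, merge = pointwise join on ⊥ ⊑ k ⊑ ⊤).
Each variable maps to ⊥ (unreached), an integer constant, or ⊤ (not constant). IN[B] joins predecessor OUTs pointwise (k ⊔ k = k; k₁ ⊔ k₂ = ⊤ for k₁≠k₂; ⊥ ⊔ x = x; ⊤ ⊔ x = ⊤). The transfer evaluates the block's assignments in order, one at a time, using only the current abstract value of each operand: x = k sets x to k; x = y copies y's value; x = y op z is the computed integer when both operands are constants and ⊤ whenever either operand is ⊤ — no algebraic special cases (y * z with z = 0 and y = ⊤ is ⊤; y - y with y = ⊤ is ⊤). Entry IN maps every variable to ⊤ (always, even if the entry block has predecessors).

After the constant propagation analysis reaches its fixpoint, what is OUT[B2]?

Answer: {a: ⊤, b: ⊤, c: ⊤, d: 4, e: ⊤, f: ⊤}

Derivation:
Converged values:
  B0:  IN=(all ⊤)  OUT=(all ⊤)
  B1:  IN=(all ⊤)  OUT=(all ⊤)
  B2:  IN=(all ⊤)  OUT={d:4; rest ⊤}
  B3:  IN={d:4; rest ⊤}  OUT=(all ⊤)
  B4:  IN=(all ⊤)  OUT=(all ⊤)
  B5:  IN=(all ⊤)  OUT={d:3; rest ⊤}

Merge at B2: IN[B2] = OUT[B1] = {a: ⊤, b: ⊤, c: ⊤, d: ⊤, e: ⊤, f: ⊤}
Applying B2's transfer function to that IN value gives OUT[B2] (row B2 above).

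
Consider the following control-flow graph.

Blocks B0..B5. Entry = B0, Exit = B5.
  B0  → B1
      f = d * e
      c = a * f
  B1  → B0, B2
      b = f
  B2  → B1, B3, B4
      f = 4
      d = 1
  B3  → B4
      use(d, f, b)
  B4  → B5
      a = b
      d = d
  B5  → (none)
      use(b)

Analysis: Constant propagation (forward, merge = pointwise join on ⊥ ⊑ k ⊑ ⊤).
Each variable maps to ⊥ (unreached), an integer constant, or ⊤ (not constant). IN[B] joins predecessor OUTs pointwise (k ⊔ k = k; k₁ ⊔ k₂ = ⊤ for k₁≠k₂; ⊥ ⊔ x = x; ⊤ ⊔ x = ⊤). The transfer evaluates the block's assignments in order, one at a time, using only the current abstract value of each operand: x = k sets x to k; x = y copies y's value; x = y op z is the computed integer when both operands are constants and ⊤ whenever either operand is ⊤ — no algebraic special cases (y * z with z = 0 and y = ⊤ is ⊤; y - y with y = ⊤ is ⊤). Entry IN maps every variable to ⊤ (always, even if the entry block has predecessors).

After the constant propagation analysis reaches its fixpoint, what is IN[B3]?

Answer: {a: ⊤, b: ⊤, c: ⊤, d: 1, e: ⊤, f: 4}

Derivation:
Fixpoint table:
  B0:  IN=(all ⊤)  OUT=(all ⊤)
  B1:  IN=(all ⊤)  OUT=(all ⊤)
  B2:  IN=(all ⊤)  OUT={d:1, f:4; rest ⊤}
  B3:  IN={d:1, f:4; rest ⊤}  OUT={d:1, f:4; rest ⊤}
  B4:  IN={d:1, f:4; rest ⊤}  OUT={d:1, f:4; rest ⊤}
  B5:  IN={d:1, f:4; rest ⊤}  OUT={d:1, f:4; rest ⊤}

Merge at B3: IN[B3] = OUT[B2] = {a: ⊤, b: ⊤, c: ⊤, d: 1, e: ⊤, f: 4}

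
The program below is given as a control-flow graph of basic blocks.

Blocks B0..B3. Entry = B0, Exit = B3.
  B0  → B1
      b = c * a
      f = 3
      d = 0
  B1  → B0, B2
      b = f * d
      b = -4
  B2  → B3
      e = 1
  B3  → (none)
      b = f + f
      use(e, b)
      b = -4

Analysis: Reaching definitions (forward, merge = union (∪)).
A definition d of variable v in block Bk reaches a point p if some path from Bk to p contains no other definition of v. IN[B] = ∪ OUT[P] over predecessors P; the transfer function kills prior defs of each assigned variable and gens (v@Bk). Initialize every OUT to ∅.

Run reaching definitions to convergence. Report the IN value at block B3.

Converged values:
  B0:   IN={b@B1, d@B0, f@B0}   OUT={b@B0, d@B0, f@B0}
  B1:   IN={b@B0, d@B0, f@B0}   OUT={b@B1, d@B0, f@B0}
  B2:   IN={b@B1, d@B0, f@B0}   OUT={b@B1, d@B0, e@B2, f@B0}
  B3:   IN={b@B1, d@B0, e@B2, f@B0}   OUT={b@B3, d@B0, e@B2, f@B0}

Merge at B3: IN[B3] = OUT[B2] = {b@B1, d@B0, e@B2, f@B0}

Answer: {b@B1, d@B0, e@B2, f@B0}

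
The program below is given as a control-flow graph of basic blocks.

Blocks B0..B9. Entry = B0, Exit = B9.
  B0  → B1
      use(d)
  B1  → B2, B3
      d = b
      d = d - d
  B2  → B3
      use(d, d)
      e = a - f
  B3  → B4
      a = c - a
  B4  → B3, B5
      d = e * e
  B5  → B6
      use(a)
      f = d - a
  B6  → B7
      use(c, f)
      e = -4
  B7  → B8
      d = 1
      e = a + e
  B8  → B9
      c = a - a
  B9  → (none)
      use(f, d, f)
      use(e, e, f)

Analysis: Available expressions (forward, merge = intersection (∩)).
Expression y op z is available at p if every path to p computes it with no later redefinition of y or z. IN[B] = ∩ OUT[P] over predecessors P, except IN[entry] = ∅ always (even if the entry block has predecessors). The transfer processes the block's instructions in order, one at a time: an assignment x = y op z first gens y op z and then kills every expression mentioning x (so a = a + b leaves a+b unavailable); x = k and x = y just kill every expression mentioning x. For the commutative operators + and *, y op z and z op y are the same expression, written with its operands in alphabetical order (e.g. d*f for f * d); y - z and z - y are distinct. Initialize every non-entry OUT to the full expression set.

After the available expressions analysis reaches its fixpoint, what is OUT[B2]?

Answer: {a-f}

Trace:
Fixpoint table:
  B0: | IN={} | OUT={}
  B1: | IN={} | OUT={}
  B2: | IN={} | OUT={a-f}
  B3: | IN={} | OUT={}
  B4: | IN={} | OUT={e*e}
  B5: | IN={e*e} | OUT={d-a, e*e}
  B6: | IN={d-a, e*e} | OUT={d-a}
  B7: | IN={d-a} | OUT={}
  B8: | IN={} | OUT={a-a}
  B9: | IN={a-a} | OUT={a-a}

Merge at B2: IN[B2] = OUT[B1] = {}
Applying B2's transfer function to that IN value gives OUT[B2] (row B2 above).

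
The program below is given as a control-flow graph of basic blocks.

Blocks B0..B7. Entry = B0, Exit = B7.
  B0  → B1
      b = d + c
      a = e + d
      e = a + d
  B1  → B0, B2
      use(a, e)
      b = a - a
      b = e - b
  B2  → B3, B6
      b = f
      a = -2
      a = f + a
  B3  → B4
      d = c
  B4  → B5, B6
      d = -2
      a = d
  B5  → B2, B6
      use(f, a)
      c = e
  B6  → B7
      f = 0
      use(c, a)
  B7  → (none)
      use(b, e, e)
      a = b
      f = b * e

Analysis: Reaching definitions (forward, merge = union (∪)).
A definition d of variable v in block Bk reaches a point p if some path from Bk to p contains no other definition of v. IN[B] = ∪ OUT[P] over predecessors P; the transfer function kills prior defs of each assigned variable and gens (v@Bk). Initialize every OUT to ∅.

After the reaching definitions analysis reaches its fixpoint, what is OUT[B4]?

Fixpoint table:
  B0: | IN={a@B0, b@B1, e@B0} | OUT={a@B0, b@B0, e@B0}
  B1: | IN={a@B0, b@B0, e@B0} | OUT={a@B0, b@B1, e@B0}
  B2: | IN={a@B0, a@B4, b@B1, b@B2, c@B5, d@B4, e@B0} | OUT={a@B2, b@B2, c@B5, d@B4, e@B0}
  B3: | IN={a@B2, b@B2, c@B5, d@B4, e@B0} | OUT={a@B2, b@B2, c@B5, d@B3, e@B0}
  B4: | IN={a@B2, b@B2, c@B5, d@B3, e@B0} | OUT={a@B4, b@B2, c@B5, d@B4, e@B0}
  B5: | IN={a@B4, b@B2, c@B5, d@B4, e@B0} | OUT={a@B4, b@B2, c@B5, d@B4, e@B0}
  B6: | IN={a@B2, a@B4, b@B2, c@B5, d@B4, e@B0} | OUT={a@B2, a@B4, b@B2, c@B5, d@B4, e@B0, f@B6}
  B7: | IN={a@B2, a@B4, b@B2, c@B5, d@B4, e@B0, f@B6} | OUT={a@B7, b@B2, c@B5, d@B4, e@B0, f@B7}

Merge at B4: IN[B4] = OUT[B3] = {a@B2, b@B2, c@B5, d@B3, e@B0}
Applying B4's transfer function to that IN value gives OUT[B4] (row B4 above).

Answer: {a@B4, b@B2, c@B5, d@B4, e@B0}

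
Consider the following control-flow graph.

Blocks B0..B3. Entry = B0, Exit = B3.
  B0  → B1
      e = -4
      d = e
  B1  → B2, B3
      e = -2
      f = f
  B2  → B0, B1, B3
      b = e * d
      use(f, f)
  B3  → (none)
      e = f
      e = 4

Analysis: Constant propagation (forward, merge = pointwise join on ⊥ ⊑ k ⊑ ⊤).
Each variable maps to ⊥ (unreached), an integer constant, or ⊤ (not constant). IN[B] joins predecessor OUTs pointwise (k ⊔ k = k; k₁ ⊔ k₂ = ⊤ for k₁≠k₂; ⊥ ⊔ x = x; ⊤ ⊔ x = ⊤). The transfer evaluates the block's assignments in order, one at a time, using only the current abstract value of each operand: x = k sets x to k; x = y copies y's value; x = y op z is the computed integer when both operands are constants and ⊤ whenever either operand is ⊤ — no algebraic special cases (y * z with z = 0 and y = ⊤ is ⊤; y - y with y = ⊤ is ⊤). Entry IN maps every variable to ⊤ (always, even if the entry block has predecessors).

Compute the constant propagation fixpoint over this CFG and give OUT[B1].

Converged values:
  B0: | IN=(all ⊤) | OUT={d:-4, e:-4; rest ⊤}
  B1: | IN={d:-4; rest ⊤} | OUT={d:-4, e:-2; rest ⊤}
  B2: | IN={d:-4, e:-2; rest ⊤} | OUT={b:8, d:-4, e:-2; rest ⊤}
  B3: | IN={d:-4, e:-2; rest ⊤} | OUT={d:-4, e:4; rest ⊤}

Merge at B1: IN[B1] = OUT[B0] ⊔ OUT[B2] = {a: ⊤, b: ⊤, c: ⊤, d: -4, e: ⊤, f: ⊤}
Applying B1's transfer function to that IN value gives OUT[B1] (row B1 above).

Answer: {a: ⊤, b: ⊤, c: ⊤, d: -4, e: -2, f: ⊤}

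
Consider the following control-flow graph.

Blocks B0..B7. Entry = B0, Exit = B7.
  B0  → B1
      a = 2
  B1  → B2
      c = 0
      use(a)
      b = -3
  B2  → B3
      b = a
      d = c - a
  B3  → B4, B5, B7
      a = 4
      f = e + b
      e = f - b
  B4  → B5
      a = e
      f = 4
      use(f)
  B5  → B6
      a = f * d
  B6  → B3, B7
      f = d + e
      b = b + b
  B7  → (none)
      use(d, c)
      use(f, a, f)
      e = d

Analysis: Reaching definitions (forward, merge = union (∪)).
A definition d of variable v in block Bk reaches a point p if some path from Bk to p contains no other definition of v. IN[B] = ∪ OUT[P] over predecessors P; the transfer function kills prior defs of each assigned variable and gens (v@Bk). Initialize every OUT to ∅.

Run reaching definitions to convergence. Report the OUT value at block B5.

Per-block solution:
  B0:  IN={}  OUT={a@B0}
  B1:  IN={a@B0}  OUT={a@B0, b@B1, c@B1}
  B2:  IN={a@B0, b@B1, c@B1}  OUT={a@B0, b@B2, c@B1, d@B2}
  B3:  IN={a@B0, a@B5, b@B2, b@B6, c@B1, d@B2, e@B3, f@B6}  OUT={a@B3, b@B2, b@B6, c@B1, d@B2, e@B3, f@B3}
  B4:  IN={a@B3, b@B2, b@B6, c@B1, d@B2, e@B3, f@B3}  OUT={a@B4, b@B2, b@B6, c@B1, d@B2, e@B3, f@B4}
  B5:  IN={a@B3, a@B4, b@B2, b@B6, c@B1, d@B2, e@B3, f@B3, f@B4}  OUT={a@B5, b@B2, b@B6, c@B1, d@B2, e@B3, f@B3, f@B4}
  B6:  IN={a@B5, b@B2, b@B6, c@B1, d@B2, e@B3, f@B3, f@B4}  OUT={a@B5, b@B6, c@B1, d@B2, e@B3, f@B6}
  B7:  IN={a@B3, a@B5, b@B2, b@B6, c@B1, d@B2, e@B3, f@B3, f@B6}  OUT={a@B3, a@B5, b@B2, b@B6, c@B1, d@B2, e@B7, f@B3, f@B6}

Merge at B5: IN[B5] = OUT[B3] ⊔ OUT[B4] = {a@B3, a@B4, b@B2, b@B6, c@B1, d@B2, e@B3, f@B3, f@B4}
Applying B5's transfer function to that IN value gives OUT[B5] (row B5 above).

Answer: {a@B5, b@B2, b@B6, c@B1, d@B2, e@B3, f@B3, f@B4}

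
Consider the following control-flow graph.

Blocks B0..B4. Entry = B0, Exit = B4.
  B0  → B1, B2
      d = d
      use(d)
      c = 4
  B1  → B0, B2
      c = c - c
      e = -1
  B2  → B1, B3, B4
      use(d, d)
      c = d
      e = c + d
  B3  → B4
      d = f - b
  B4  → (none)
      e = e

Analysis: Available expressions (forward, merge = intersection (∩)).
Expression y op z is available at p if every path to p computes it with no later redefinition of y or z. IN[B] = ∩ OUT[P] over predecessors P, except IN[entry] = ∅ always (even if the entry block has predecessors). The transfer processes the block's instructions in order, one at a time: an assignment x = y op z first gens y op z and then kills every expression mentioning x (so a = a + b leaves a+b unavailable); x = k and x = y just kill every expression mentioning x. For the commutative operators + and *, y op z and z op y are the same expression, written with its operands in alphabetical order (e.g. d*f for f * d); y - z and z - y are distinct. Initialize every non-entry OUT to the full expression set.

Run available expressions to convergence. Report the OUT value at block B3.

Per-block solution:
  B0:   IN={}   OUT={}
  B1:   IN={}   OUT={}
  B2:   IN={}   OUT={c+d}
  B3:   IN={c+d}   OUT={f-b}
  B4:   IN={}   OUT={}

Merge at B3: IN[B3] = OUT[B2] = {c+d}
Applying B3's transfer function to that IN value gives OUT[B3] (row B3 above).

Answer: {f-b}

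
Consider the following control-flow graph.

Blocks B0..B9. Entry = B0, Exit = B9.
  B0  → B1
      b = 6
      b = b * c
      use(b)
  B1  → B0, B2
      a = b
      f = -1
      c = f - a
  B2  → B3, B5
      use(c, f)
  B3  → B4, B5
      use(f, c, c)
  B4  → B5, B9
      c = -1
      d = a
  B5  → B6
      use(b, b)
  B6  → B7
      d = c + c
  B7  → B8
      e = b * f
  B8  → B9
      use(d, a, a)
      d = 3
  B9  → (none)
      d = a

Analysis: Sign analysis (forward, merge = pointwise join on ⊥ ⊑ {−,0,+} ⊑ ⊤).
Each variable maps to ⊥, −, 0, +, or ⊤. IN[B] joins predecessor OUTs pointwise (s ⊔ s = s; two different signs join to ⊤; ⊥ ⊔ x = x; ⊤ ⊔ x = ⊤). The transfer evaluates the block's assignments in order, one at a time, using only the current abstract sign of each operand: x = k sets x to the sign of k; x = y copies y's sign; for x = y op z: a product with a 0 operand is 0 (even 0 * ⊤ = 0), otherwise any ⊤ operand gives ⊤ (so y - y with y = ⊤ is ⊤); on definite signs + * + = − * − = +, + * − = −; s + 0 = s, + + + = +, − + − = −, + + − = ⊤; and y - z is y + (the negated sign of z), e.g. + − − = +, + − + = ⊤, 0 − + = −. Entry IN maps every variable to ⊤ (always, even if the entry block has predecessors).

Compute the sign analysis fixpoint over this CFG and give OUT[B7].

Per-block solution:
  B0:   IN=(all ⊤)   OUT=(all ⊤)
  B1:   IN=(all ⊤)   OUT={f:-; rest ⊤}
  B2:   IN={f:-; rest ⊤}   OUT={f:-; rest ⊤}
  B3:   IN={f:-; rest ⊤}   OUT={f:-; rest ⊤}
  B4:   IN={f:-; rest ⊤}   OUT={c:-, f:-; rest ⊤}
  B5:   IN={f:-; rest ⊤}   OUT={f:-; rest ⊤}
  B6:   IN={f:-; rest ⊤}   OUT={f:-; rest ⊤}
  B7:   IN={f:-; rest ⊤}   OUT={f:-; rest ⊤}
  B8:   IN={f:-; rest ⊤}   OUT={d:+, f:-; rest ⊤}
  B9:   IN={f:-; rest ⊤}   OUT={f:-; rest ⊤}

Merge at B7: IN[B7] = OUT[B6] = {a: ⊤, b: ⊤, c: ⊤, d: ⊤, e: ⊤, f: -}
Applying B7's transfer function to that IN value gives OUT[B7] (row B7 above).

Answer: {a: ⊤, b: ⊤, c: ⊤, d: ⊤, e: ⊤, f: -}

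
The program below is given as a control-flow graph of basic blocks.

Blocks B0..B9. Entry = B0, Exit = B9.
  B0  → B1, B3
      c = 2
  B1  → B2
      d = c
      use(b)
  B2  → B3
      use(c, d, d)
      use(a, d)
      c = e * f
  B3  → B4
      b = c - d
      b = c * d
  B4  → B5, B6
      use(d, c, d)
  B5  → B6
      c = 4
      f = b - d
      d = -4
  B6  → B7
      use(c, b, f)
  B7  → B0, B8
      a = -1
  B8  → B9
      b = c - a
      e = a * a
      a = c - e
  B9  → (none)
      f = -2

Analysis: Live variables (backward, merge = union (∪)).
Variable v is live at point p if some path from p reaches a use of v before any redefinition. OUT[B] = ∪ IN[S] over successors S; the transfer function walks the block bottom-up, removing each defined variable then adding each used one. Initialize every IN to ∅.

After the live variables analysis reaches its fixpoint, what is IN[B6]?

Answer: {b, c, d, e, f}

Trace:
Fixpoint table:
  B0: | IN={a, b, d, e, f} | OUT={a, b, c, d, e, f}
  B1: | IN={a, b, c, e, f} | OUT={a, c, d, e, f}
  B2: | IN={a, c, d, e, f} | OUT={c, d, e, f}
  B3: | IN={c, d, e, f} | OUT={b, c, d, e, f}
  B4: | IN={b, c, d, e, f} | OUT={b, c, d, e, f}
  B5: | IN={b, d, e} | OUT={b, c, d, e, f}
  B6: | IN={b, c, d, e, f} | OUT={b, c, d, e, f}
  B7: | IN={b, c, d, e, f} | OUT={a, b, c, d, e, f}
  B8: | IN={a, c} | OUT={}
  B9: | IN={} | OUT={}

Merge at B6: OUT[B6] = IN[B7] = {b, c, d, e, f}
Applying B6's transfer function to that OUT value gives IN[B6] (row B6 above).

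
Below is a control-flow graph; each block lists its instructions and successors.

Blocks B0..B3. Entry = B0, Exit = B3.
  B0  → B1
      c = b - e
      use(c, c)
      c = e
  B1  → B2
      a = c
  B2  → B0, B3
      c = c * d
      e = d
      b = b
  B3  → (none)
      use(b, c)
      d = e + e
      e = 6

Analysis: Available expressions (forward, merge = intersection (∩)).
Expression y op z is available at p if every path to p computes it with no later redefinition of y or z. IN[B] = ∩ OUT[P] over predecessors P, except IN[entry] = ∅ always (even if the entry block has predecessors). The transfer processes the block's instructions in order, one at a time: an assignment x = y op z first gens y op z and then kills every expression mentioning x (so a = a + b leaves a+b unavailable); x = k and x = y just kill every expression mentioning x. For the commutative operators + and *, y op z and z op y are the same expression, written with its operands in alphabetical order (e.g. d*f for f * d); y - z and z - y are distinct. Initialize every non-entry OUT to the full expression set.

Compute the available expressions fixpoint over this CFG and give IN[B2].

Answer: {b-e}

Trace:
Converged values:
  B0:  IN={}  OUT={b-e}
  B1:  IN={b-e}  OUT={b-e}
  B2:  IN={b-e}  OUT={}
  B3:  IN={}  OUT={}

Merge at B2: IN[B2] = OUT[B1] = {b-e}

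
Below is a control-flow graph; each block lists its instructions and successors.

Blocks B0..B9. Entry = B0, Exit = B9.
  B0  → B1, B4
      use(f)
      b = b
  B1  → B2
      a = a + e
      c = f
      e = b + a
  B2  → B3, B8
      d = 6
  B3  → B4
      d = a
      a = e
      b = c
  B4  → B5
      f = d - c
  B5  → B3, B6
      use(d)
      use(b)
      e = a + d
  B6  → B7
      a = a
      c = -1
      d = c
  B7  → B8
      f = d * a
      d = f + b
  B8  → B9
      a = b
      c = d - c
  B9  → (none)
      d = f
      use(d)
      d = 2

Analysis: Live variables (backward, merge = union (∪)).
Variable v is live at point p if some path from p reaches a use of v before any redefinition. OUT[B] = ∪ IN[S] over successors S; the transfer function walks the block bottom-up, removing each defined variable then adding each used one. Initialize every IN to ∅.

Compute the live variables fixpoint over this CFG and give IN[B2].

Answer: {a, b, c, e, f}

Working:
Per-block solution:
  B0: | IN={a, b, c, d, e, f} | OUT={a, b, c, d, e, f}
  B1: | IN={a, b, e, f} | OUT={a, b, c, e, f}
  B2: | IN={a, b, c, e, f} | OUT={a, b, c, d, e, f}
  B3: | IN={a, c, e} | OUT={a, b, c, d}
  B4: | IN={a, b, c, d} | OUT={a, b, c, d}
  B5: | IN={a, b, c, d} | OUT={a, b, c, e}
  B6: | IN={a, b} | OUT={a, b, c, d}
  B7: | IN={a, b, c, d} | OUT={b, c, d, f}
  B8: | IN={b, c, d, f} | OUT={f}
  B9: | IN={f} | OUT={}

Merge at B2: OUT[B2] = IN[B3] ⊔ IN[B8] = {a, b, c, d, e, f}
Applying B2's transfer function to that OUT value gives IN[B2] (row B2 above).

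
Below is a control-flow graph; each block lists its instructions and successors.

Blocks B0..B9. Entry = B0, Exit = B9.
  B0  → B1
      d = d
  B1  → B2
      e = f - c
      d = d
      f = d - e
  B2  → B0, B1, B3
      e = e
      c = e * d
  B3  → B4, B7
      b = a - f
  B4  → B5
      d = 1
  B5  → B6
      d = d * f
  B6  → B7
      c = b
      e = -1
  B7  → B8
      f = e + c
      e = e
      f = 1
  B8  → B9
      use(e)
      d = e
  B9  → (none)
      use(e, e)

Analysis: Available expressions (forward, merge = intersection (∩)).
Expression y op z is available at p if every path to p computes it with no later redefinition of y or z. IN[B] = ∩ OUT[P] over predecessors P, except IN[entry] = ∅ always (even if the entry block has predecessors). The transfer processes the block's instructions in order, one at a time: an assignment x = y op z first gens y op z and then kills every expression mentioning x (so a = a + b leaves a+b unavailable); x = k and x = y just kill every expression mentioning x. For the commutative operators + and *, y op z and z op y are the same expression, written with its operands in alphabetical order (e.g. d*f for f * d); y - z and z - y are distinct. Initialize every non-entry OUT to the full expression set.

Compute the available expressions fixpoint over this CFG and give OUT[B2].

Fixpoint table:
  B0:   IN={}   OUT={}
  B1:   IN={}   OUT={d-e}
  B2:   IN={d-e}   OUT={d*e}
  B3:   IN={d*e}   OUT={a-f, d*e}
  B4:   IN={a-f, d*e}   OUT={a-f}
  B5:   IN={a-f}   OUT={a-f}
  B6:   IN={a-f}   OUT={a-f}
  B7:   IN={a-f}   OUT={}
  B8:   IN={}   OUT={}
  B9:   IN={}   OUT={}

Merge at B2: IN[B2] = OUT[B1] = {d-e}
Applying B2's transfer function to that IN value gives OUT[B2] (row B2 above).

Answer: {d*e}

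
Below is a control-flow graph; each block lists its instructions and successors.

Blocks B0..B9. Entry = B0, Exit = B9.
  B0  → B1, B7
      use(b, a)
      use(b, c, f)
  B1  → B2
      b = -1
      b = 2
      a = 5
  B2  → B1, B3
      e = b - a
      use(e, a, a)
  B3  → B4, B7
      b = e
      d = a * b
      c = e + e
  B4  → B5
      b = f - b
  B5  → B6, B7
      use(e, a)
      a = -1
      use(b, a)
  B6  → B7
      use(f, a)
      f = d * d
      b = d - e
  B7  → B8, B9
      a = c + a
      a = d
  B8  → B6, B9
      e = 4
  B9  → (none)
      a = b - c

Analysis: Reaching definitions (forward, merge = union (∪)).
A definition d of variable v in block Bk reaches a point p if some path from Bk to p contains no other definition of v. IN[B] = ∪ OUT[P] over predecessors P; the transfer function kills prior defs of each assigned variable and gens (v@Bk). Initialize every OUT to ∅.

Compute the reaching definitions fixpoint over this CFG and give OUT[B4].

Converged values:
  B0:   IN={}   OUT={}
  B1:   IN={a@B1, b@B1, e@B2}   OUT={a@B1, b@B1, e@B2}
  B2:   IN={a@B1, b@B1, e@B2}   OUT={a@B1, b@B1, e@B2}
  B3:   IN={a@B1, b@B1, e@B2}   OUT={a@B1, b@B3, c@B3, d@B3, e@B2}
  B4:   IN={a@B1, b@B3, c@B3, d@B3, e@B2}   OUT={a@B1, b@B4, c@B3, d@B3, e@B2}
  B5:   IN={a@B1, b@B4, c@B3, d@B3, e@B2}   OUT={a@B5, b@B4, c@B3, d@B3, e@B2}
  B6:   IN={a@B5, a@B7, b@B3, b@B4, b@B6, c@B3, d@B3, e@B2, e@B8, f@B6}   OUT={a@B5, a@B7, b@B6, c@B3, d@B3, e@B2, e@B8, f@B6}
  B7:   IN={a@B1, a@B5, a@B7, b@B3, b@B4, b@B6, c@B3, d@B3, e@B2, e@B8, f@B6}   OUT={a@B7, b@B3, b@B4, b@B6, c@B3, d@B3, e@B2, e@B8, f@B6}
  B8:   IN={a@B7, b@B3, b@B4, b@B6, c@B3, d@B3, e@B2, e@B8, f@B6}   OUT={a@B7, b@B3, b@B4, b@B6, c@B3, d@B3, e@B8, f@B6}
  B9:   IN={a@B7, b@B3, b@B4, b@B6, c@B3, d@B3, e@B2, e@B8, f@B6}   OUT={a@B9, b@B3, b@B4, b@B6, c@B3, d@B3, e@B2, e@B8, f@B6}

Merge at B4: IN[B4] = OUT[B3] = {a@B1, b@B3, c@B3, d@B3, e@B2}
Applying B4's transfer function to that IN value gives OUT[B4] (row B4 above).

Answer: {a@B1, b@B4, c@B3, d@B3, e@B2}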